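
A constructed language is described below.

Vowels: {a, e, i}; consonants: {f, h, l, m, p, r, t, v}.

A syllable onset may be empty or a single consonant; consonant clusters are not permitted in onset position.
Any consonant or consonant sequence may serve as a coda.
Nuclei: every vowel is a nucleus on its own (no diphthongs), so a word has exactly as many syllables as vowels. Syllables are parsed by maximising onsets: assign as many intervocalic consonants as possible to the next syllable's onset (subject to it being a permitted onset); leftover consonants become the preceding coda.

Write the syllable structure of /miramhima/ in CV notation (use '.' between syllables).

Nuclei (vowels): i, a, i, a → 4 syllables.
V1 /i/ – V2 /a/: just /r/ — single C goes to the following onset.
V2 /a/ – V3 /i/: /mh/ — longest licit onset from the right is /h/, leaving /m/ as coda.
V3 /i/ – V4 /a/: /m/ → onset of the next syllable (single consonants are always licit onsets).
Putting it together: mi.ram.hi.ma.
Mapping each syllable to C/V: /mi/ → CV, /ram/ → CVC, /hi/ → CV, /ma/ → CV.

CV.CVC.CV.CV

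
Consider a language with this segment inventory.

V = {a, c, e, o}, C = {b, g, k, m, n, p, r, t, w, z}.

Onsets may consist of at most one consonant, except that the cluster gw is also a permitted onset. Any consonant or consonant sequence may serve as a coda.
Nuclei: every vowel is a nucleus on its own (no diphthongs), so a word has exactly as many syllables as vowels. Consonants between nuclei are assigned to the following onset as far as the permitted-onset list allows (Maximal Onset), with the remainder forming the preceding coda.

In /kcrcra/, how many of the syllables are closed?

The vowels are c, c, a — 3 nuclei, so 3 syllables.
σ1/σ2 boundary: /r/ → onset of the next syllable (single consonants are always licit onsets).
σ2/σ3 boundary: /r/ is a single consonant, so it becomes the next onset.
Result: kc.rc.ra.
Classifying each syllable: /kc/ (open), /rc/ (open), /ra/ (open).
Closed syllables: 0.

0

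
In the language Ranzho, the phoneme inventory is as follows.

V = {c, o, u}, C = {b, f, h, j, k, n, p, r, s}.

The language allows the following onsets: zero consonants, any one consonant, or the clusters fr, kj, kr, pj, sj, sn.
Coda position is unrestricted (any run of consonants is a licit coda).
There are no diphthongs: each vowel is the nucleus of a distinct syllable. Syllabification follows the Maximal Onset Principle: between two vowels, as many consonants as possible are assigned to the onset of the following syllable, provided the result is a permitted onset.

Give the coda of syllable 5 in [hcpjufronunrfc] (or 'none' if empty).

The vowels are c, u, o, u, c — 5 nuclei, so 5 syllables.
Between /c/ (V1) and /u/ (V2): /pj/ is a licit onset in full, so it all attaches to the next syllable.
Between /u/ (V2) and /o/ (V3): /fr/ is a licit onset in full, so it all attaches to the next syllable.
Between /o/ (V3) and /u/ (V4): /n/ → onset of the next syllable (single consonants are always licit onsets).
Between /u/ (V4) and /c/ (V5): cluster /nrf/ — the longest permitted-onset suffix is /f/; onset = /f/, preceding coda = /nr/.
Putting it together: hc.pju.fro.nunr.fc.
Syllable 5 is /fc/: onset /f/, nucleus /c/, coda ∅.

none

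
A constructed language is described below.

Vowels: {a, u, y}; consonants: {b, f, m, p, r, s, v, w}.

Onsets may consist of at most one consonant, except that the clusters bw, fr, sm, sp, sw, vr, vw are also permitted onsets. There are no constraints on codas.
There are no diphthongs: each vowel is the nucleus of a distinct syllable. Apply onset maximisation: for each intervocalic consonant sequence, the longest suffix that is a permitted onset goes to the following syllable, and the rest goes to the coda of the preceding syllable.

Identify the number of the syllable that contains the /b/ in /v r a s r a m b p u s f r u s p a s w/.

The vowels are a, a, u, u, a — 5 nuclei, so 5 syllables.
V1 /a/ – V2 /a/: /sr/ — longest licit onset from the right is /r/, leaving /s/ as coda.
V2 /a/ – V3 /u/: /mbp/ splits as /mb/ + /p/ (/p/ is the longest suffix that is a licit onset).
V3 /u/ – V4 /u/: /sfr/ — longest licit onset from the right is /fr/, leaving /s/ as coda.
V4 /u/ – V5 /a/: /sp/ is a licit onset in full, so it all attaches to the next syllable.
Putting it together: vras.ramb.pus.fru.spasw.
The /b/ is in the coda of syllable 2 (/ramb/).

2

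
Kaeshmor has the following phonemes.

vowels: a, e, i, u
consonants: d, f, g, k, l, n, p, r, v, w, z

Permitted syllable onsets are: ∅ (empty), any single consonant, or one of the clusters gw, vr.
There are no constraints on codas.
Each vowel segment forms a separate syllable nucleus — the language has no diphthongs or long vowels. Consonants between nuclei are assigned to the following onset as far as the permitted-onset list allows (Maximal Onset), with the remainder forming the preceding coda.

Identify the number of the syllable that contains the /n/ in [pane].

The vowels are a, e — 2 nuclei, so 2 syllables.
Between /a/ (V1) and /e/ (V2): /n/ is a single consonant, so it becomes the next onset.
So the parse is pa.ne.
The /n/ is in the onset of syllable 2 (/ne/).

2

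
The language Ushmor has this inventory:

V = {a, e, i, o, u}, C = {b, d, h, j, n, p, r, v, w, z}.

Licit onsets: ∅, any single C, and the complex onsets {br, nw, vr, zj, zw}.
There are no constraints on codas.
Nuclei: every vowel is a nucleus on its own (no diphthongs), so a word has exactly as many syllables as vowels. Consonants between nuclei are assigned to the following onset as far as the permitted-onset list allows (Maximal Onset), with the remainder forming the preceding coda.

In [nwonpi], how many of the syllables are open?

1

The vowels are o, i — 2 nuclei, so 2 syllables.
σ1/σ2 boundary: cluster /np/ — the longest permitted-onset suffix is /p/; onset = /p/, preceding coda = /n/.
Putting it together: nwon.pi.
Classifying each syllable: /nwon/ (closed), /pi/ (open).
Open syllables: 1.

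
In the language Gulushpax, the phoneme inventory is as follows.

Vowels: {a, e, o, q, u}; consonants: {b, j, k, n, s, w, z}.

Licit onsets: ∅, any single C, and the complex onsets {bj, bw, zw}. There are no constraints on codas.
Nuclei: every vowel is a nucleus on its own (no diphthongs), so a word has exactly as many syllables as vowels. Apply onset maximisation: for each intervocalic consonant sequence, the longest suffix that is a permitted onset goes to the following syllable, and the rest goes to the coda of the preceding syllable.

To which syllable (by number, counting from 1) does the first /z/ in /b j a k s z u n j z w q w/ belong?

2

Nuclei (vowels): a, u, q → 3 syllables.
Between /a/ (V1) and /u/ (V2): /ksz/ splits as /ks/ + /z/ (/z/ is the longest suffix that is a licit onset).
Between /u/ (V2) and /q/ (V3): /njzw/; trying suffixes from longest down, /zw/ is the first permitted one, so coda /nj/ | onset /zw/.
Putting it together: bjaks.zunj.zwqw.
The first /z/ is in the onset of syllable 2 (/zunj/).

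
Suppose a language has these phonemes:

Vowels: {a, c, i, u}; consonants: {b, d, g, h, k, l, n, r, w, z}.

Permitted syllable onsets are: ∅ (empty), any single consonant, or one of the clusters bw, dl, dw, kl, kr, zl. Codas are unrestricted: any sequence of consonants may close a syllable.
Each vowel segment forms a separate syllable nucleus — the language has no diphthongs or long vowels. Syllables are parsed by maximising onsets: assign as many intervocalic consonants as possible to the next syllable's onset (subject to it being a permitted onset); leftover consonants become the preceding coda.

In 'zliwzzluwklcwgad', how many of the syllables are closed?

Nuclei (vowels): i, u, c, a → 4 syllables.
σ1/σ2 boundary: /wzzl/ — longest licit onset from the right is /zl/, leaving /wz/ as coda.
σ2/σ3 boundary: /wkl/; trying suffixes from longest down, /kl/ is the first permitted one, so coda /w/ | onset /kl/.
σ3/σ4 boundary: cluster /wg/ — the longest permitted-onset suffix is /g/; onset = /g/, preceding coda = /w/.
Result: zliwz.zluw.klcw.gad.
Classifying each syllable: /zliwz/ (closed), /zluw/ (closed), /klcw/ (closed), /gad/ (closed).
Closed syllables: 4.

4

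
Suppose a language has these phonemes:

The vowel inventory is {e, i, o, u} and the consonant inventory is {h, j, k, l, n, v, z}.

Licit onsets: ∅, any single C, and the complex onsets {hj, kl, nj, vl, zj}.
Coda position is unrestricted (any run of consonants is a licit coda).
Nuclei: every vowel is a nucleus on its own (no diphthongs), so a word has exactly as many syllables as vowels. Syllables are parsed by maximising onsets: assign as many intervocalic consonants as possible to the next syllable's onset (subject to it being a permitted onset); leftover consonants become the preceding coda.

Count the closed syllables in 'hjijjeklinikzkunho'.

3

Vowels present: i, e, i, i, u, o; each is a nucleus, giving 6 syllables.
/i…e/ gap (V1→V2): /jj/ — longest licit onset from the right is /j/, leaving /j/ as coda.
/e…i/ gap (V2→V3): /kl/ is a licit onset in full, so it all attaches to the next syllable.
/i…i/ gap (V3→V4): /n/ is a single consonant, so it becomes the next onset.
/i…u/ gap (V4→V5): /kzk/ — longest licit onset from the right is /k/, leaving /kz/ as coda.
/u…o/ gap (V5→V6): /nh/ splits as /n/ + /h/ (/h/ is the longest suffix that is a licit onset).
Syllabification: hjij.je.kli.nikz.kun.ho.
Classifying each syllable: /hjij/ (closed), /je/ (open), /kli/ (open), /nikz/ (closed), /kun/ (closed), /ho/ (open).
Closed syllables: 3.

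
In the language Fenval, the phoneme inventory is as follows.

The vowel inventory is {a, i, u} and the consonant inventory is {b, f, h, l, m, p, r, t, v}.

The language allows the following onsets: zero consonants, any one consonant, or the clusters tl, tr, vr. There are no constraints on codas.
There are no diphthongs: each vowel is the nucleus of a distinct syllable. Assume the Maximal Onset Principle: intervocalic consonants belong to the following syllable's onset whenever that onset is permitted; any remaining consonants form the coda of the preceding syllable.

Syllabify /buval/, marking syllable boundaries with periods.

bu.val

Nuclei (vowels): u, a → 2 syllables.
V1 /u/ – V2 /a/: /v/ → onset of the next syllable (single consonants are always licit onsets).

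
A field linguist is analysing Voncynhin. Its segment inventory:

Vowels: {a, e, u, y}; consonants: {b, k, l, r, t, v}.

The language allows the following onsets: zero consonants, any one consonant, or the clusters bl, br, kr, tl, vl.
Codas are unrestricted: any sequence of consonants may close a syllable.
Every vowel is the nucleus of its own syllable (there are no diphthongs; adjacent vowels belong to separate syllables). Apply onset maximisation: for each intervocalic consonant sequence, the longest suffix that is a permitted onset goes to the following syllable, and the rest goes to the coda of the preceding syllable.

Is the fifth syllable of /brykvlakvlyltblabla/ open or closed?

The vowels are y, a, y, a, a — 5 nuclei, so 5 syllables.
σ1/σ2 boundary: /kvl/ — longest licit onset from the right is /vl/, leaving /k/ as coda.
σ2/σ3 boundary: /kvl/ — longest licit onset from the right is /vl/, leaving /k/ as coda.
σ3/σ4 boundary: /ltbl/ splits as /lt/ + /bl/ (/bl/ is the longest suffix that is a licit onset).
σ4/σ5 boundary: /bl/ — entire cluster is a permitted onset → onset /bl/, coda ∅.
So the parse is bryk.vlak.vlylt.bla.bla.
Syllable 5 is /bla/; it ends in its nucleus with no coda, so it is open.

open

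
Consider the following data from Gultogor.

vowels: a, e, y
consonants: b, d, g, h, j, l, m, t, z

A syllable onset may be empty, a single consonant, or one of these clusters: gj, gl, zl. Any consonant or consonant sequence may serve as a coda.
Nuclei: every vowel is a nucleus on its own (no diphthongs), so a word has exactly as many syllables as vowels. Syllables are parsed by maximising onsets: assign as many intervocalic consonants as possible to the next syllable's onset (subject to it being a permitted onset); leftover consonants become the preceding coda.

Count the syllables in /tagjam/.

2

Vowels present: a, a; each is a nucleus, giving 2 syllables.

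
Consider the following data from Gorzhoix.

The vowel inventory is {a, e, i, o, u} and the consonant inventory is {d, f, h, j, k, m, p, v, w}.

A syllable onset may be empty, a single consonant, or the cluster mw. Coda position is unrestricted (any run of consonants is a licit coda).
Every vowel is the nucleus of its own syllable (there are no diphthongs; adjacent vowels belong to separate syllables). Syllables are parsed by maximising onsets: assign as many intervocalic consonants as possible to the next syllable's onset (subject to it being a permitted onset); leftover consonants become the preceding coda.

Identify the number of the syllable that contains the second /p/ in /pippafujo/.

Vowels present: i, a, u, o; each is a nucleus, giving 4 syllables.
/i…a/ gap (V1→V2): /pp/; trying suffixes from longest down, /p/ is the first permitted one, so coda /p/ | onset /p/.
/a…u/ gap (V2→V3): just /f/ — single C goes to the following onset.
/u…o/ gap (V3→V4): /j/ is a single consonant, so it becomes the next onset.
Putting it together: pip.pa.fu.jo.
The second /p/ is in the coda of syllable 1 (/pip/).

1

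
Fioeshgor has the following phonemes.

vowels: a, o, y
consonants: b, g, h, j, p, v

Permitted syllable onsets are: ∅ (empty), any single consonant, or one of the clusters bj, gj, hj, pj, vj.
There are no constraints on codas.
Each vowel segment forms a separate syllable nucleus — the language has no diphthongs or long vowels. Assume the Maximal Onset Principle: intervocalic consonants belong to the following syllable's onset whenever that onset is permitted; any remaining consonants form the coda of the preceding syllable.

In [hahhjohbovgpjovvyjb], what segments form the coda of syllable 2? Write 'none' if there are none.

h

Nuclei (vowels): a, o, o, o, y → 5 syllables.
Between /a/ (V1) and /o/ (V2): /hhj/; trying suffixes from longest down, /hj/ is the first permitted one, so coda /h/ | onset /hj/.
Between /o/ (V2) and /o/ (V3): /hb/ splits as /h/ + /b/ (/b/ is the longest suffix that is a licit onset).
Between /o/ (V3) and /o/ (V4): /vgpj/ — longest licit onset from the right is /pj/, leaving /vg/ as coda.
Between /o/ (V4) and /y/ (V5): cluster /vv/ — the longest permitted-onset suffix is /v/; onset = /v/, preceding coda = /v/.
Syllabification: hah.hjoh.bovg.pjov.vyjb.
Syllable 2 is /hjoh/: onset /hj/, nucleus /o/, coda /h/.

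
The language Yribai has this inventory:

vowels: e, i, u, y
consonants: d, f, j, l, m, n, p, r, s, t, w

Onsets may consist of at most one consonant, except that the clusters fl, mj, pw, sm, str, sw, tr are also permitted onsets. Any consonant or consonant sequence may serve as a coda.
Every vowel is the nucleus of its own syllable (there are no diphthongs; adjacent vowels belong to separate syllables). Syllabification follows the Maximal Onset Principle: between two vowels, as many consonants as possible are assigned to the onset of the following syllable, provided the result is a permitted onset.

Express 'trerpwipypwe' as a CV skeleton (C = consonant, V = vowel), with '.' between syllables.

Vowels present: e, i, y, e; each is a nucleus, giving 4 syllables.
Between /e/ (V1) and /i/ (V2): /rpw/ splits as /r/ + /pw/ (/pw/ is the longest suffix that is a licit onset).
Between /i/ (V2) and /y/ (V3): /p/ is a single consonant, so it becomes the next onset.
Between /y/ (V3) and /e/ (V4): cluster /pw/ — /pw/ is itself a permitted onset, so the whole cluster goes right; preceding coda = ∅.
So the parse is trer.pwi.py.pwe.
Mapping each syllable to C/V: /trer/ → CCVC, /pwi/ → CCV, /py/ → CV, /pwe/ → CCV.

CCVC.CCV.CV.CCV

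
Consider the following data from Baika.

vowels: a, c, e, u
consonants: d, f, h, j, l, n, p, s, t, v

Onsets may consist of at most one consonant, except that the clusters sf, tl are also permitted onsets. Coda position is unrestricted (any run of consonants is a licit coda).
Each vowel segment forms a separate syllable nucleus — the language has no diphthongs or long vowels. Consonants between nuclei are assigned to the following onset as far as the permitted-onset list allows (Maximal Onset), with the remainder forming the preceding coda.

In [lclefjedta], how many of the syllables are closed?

Nuclei (vowels): c, e, e, a → 4 syllables.
V1 /c/ – V2 /e/: /l/ → onset of the next syllable (single consonants are always licit onsets).
V2 /e/ – V3 /e/: /fj/ — longest licit onset from the right is /j/, leaving /f/ as coda.
V3 /e/ – V4 /a/: /dt/ splits as /d/ + /t/ (/t/ is the longest suffix that is a licit onset).
Putting it together: lc.lef.jed.ta.
Classifying each syllable: /lc/ (open), /lef/ (closed), /jed/ (closed), /ta/ (open).
Closed syllables: 2.

2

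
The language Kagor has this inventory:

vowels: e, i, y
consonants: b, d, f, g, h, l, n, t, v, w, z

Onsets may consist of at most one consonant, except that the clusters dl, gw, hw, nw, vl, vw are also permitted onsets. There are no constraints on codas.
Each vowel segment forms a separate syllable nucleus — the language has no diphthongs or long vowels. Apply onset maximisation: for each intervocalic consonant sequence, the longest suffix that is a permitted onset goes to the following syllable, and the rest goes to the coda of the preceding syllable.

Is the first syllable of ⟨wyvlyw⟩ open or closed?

open

The vowels are y, y — 2 nuclei, so 2 syllables.
V1 /y/ – V2 /y/: /vl/ is a licit onset in full, so it all attaches to the next syllable.
So the parse is wy.vlyw.
Syllable 1 is /wy/; it ends in its nucleus with no coda, so it is open.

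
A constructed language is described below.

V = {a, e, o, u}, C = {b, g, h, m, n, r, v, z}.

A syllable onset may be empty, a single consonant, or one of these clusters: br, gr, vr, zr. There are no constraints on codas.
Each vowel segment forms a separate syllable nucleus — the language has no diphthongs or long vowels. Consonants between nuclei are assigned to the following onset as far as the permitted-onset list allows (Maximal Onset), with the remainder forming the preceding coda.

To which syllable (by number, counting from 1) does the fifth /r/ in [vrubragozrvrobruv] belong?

5

Nuclei (vowels): u, a, o, o, u → 5 syllables.
σ1/σ2 boundary: cluster /br/ — /br/ is itself a permitted onset, so the whole cluster goes right; preceding coda = ∅.
σ2/σ3 boundary: just /g/ — single C goes to the following onset.
σ3/σ4 boundary: /zrvr/ — longest licit onset from the right is /vr/, leaving /zr/ as coda.
σ4/σ5 boundary: cluster /br/ — /br/ is itself a permitted onset, so the whole cluster goes right; preceding coda = ∅.
Result: vru.bra.gozr.vro.bruv.
The fifth /r/ is in the onset of syllable 5 (/bruv/).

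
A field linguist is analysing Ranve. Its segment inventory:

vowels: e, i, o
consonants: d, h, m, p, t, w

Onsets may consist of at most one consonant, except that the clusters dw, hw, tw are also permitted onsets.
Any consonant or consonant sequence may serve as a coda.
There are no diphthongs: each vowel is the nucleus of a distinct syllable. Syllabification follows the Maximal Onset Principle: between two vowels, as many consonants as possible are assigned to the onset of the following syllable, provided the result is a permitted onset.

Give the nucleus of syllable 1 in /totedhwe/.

o

Vowels present: o, e, e; each is a nucleus, giving 3 syllables.
The first nucleus (vowel 1 from the left) is /o/.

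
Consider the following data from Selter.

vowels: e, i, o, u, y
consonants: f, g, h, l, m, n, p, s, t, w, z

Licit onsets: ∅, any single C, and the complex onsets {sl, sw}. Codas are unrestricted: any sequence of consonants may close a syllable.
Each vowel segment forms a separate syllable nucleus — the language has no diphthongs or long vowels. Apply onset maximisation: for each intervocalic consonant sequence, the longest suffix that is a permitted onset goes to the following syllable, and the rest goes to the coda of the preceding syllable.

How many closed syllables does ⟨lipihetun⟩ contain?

Vowels present: i, i, e, u; each is a nucleus, giving 4 syllables.
σ1/σ2 boundary: /p/ is a single consonant, so it becomes the next onset.
σ2/σ3 boundary: /h/ is a single consonant, so it becomes the next onset.
σ3/σ4 boundary: just /t/ — single C goes to the following onset.
Putting it together: li.pi.he.tun.
Classifying each syllable: /li/ (open), /pi/ (open), /he/ (open), /tun/ (closed).
Closed syllables: 1.

1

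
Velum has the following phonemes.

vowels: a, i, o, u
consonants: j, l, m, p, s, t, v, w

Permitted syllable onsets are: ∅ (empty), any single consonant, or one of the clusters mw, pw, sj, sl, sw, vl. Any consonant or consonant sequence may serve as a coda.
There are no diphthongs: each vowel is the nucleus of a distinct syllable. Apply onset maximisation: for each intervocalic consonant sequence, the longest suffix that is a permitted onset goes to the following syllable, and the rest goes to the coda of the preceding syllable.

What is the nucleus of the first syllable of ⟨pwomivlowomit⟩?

o

The vowels are o, i, o, o, i — 5 nuclei, so 5 syllables.
The first nucleus (vowel 1 from the left) is /o/.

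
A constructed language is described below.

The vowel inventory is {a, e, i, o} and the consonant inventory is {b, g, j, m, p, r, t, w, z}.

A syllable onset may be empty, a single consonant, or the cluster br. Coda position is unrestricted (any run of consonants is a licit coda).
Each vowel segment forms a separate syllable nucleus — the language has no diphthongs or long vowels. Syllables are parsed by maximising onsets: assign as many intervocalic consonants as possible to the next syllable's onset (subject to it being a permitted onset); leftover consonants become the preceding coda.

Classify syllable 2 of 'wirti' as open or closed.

Vowels present: i, i; each is a nucleus, giving 2 syllables.
V1 /i/ – V2 /i/: /rt/; trying suffixes from longest down, /t/ is the first permitted one, so coda /r/ | onset /t/.
Putting it together: wir.ti.
Syllable 2 is /ti/; it ends in its nucleus with no coda, so it is open.

open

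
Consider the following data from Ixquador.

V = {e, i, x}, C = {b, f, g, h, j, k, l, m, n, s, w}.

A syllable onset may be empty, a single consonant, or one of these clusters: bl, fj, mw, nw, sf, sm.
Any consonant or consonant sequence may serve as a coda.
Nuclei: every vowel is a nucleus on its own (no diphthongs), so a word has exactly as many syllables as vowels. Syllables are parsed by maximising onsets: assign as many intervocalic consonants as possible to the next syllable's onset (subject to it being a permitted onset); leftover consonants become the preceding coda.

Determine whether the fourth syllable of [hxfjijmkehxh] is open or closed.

closed

Nuclei (vowels): x, i, e, x → 4 syllables.
σ1/σ2 boundary: /fj/ — entire cluster is a permitted onset → onset /fj/, coda ∅.
σ2/σ3 boundary: /jmk/; trying suffixes from longest down, /k/ is the first permitted one, so coda /jm/ | onset /k/.
σ3/σ4 boundary: just /h/ — single C goes to the following onset.
So the parse is hx.fjijm.ke.hxh.
Syllable 4 is /hxh/ with coda /h/, so it is closed.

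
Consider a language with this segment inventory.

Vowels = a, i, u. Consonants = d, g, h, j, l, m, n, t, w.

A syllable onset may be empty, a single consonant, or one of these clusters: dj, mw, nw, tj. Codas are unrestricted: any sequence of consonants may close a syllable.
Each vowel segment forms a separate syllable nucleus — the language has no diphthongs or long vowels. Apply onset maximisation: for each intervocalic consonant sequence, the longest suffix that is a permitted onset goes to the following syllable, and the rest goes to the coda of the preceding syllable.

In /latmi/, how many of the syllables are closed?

The vowels are a, i — 2 nuclei, so 2 syllables.
V1 /a/ – V2 /i/: /tm/ splits as /t/ + /m/ (/m/ is the longest suffix that is a licit onset).
Syllabification: lat.mi.
Classifying each syllable: /lat/ (closed), /mi/ (open).
Closed syllables: 1.

1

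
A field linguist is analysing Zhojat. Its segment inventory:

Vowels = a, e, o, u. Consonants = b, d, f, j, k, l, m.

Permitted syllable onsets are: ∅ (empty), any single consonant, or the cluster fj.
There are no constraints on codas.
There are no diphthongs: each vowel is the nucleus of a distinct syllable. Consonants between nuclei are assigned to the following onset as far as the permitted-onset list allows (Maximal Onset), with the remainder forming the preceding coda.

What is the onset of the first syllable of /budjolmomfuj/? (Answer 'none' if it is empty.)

b

The vowels are u, o, o, u — 4 nuclei, so 4 syllables.
V1 /u/ – V2 /o/: /dj/; trying suffixes from longest down, /j/ is the first permitted one, so coda /d/ | onset /j/.
V2 /o/ – V3 /o/: /lm/; trying suffixes from longest down, /m/ is the first permitted one, so coda /l/ | onset /m/.
V3 /o/ – V4 /u/: cluster /mf/ — the longest permitted-onset suffix is /f/; onset = /f/, preceding coda = /m/.
Result: bud.jol.mom.fuj.
Syllable 1 is /bud/: onset /b/, nucleus /u/, coda /d/.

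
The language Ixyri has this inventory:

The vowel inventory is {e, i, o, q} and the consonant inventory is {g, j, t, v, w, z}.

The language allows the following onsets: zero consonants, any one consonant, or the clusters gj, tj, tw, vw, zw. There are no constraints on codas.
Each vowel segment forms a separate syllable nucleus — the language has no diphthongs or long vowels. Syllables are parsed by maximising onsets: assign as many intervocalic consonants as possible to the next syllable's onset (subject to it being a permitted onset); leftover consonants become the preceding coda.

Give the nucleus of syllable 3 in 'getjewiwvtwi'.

The vowels are e, e, i, i — 4 nuclei, so 4 syllables.
The third nucleus (vowel 3 from the left) is /i/.

i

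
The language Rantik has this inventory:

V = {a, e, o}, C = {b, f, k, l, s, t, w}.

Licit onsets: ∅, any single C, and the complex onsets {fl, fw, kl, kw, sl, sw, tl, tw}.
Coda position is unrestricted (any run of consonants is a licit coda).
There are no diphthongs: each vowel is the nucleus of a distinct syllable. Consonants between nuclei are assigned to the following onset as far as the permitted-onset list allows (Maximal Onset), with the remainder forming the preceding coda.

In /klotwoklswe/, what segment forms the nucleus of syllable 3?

Nuclei (vowels): o, o, e → 3 syllables.
The third nucleus (vowel 3 from the left) is /e/.

e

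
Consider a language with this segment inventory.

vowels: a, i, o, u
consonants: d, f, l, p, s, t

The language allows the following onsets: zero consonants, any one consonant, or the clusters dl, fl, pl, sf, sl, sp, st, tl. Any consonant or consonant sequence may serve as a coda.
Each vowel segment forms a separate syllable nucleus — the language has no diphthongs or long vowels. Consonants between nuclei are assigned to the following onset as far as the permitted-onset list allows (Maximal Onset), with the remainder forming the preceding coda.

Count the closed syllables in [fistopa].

The vowels are i, o, a — 3 nuclei, so 3 syllables.
σ1/σ2 boundary: /st/ — entire cluster is a permitted onset → onset /st/, coda ∅.
σ2/σ3 boundary: /p/ is a single consonant, so it becomes the next onset.
So the parse is fi.sto.pa.
Classifying each syllable: /fi/ (open), /sto/ (open), /pa/ (open).
Closed syllables: 0.

0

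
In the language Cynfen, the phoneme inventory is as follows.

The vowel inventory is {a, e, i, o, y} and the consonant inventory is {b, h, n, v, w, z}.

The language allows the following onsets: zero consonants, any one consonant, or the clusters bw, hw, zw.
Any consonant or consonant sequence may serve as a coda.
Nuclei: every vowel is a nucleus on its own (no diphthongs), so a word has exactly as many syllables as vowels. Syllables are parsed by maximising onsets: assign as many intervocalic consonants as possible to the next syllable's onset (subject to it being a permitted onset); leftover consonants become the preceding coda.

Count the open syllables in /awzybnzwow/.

0

Nuclei (vowels): a, y, o → 3 syllables.
/a…y/ gap (V1→V2): cluster /wz/ — the longest permitted-onset suffix is /z/; onset = /z/, preceding coda = /w/.
/y…o/ gap (V2→V3): /bnzw/ — longest licit onset from the right is /zw/, leaving /bn/ as coda.
Syllabification: aw.zybn.zwow.
Classifying each syllable: /aw/ (closed), /zybn/ (closed), /zwow/ (closed).
Open syllables: 0.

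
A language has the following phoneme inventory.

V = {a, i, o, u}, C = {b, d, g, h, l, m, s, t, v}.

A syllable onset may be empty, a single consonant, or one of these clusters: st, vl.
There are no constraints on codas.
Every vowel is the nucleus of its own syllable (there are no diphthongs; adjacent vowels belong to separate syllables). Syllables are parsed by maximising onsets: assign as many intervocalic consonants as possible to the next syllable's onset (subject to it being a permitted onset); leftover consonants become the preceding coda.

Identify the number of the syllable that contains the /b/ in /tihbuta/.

The vowels are i, u, a — 3 nuclei, so 3 syllables.
/i…u/ gap (V1→V2): /hb/ splits as /h/ + /b/ (/b/ is the longest suffix that is a licit onset).
/u…a/ gap (V2→V3): /t/ is a single consonant, so it becomes the next onset.
Putting it together: tih.bu.ta.
The /b/ is in the onset of syllable 2 (/bu/).

2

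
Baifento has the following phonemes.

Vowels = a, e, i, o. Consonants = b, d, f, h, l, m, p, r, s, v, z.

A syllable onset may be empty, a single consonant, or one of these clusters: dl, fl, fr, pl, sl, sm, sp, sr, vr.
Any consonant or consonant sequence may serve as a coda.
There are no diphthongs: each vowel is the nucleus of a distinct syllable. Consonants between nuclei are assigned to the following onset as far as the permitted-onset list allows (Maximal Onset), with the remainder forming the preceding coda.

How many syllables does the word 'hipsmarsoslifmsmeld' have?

Vowels present: i, a, o, i, e; each is a nucleus, giving 5 syllables.

5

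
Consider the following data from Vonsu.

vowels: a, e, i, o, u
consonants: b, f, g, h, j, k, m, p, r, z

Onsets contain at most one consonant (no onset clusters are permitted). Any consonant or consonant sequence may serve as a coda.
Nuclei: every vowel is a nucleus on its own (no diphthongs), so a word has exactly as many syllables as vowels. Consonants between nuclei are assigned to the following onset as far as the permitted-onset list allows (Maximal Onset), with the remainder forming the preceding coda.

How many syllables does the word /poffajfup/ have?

3

The vowels are o, a, u — 3 nuclei, so 3 syllables.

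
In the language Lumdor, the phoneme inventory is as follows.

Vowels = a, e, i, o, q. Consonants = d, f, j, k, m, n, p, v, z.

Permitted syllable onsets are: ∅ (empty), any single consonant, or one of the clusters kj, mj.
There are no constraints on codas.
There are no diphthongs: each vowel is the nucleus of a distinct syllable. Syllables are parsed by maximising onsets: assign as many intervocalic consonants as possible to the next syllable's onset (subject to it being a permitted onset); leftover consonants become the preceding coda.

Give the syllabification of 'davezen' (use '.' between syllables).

Nuclei (vowels): a, e, e → 3 syllables.
Between /a/ (V1) and /e/ (V2): /v/ is a single consonant, so it becomes the next onset.
Between /e/ (V2) and /e/ (V3): /z/ → onset of the next syllable (single consonants are always licit onsets).

da.ve.zen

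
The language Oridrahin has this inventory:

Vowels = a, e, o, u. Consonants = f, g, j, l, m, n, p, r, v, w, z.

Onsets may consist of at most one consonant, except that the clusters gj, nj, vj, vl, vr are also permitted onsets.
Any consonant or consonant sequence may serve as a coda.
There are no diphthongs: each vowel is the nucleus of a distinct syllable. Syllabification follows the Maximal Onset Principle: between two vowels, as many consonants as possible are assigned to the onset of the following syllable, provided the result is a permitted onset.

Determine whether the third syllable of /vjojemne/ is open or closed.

open

Nuclei (vowels): o, e, e → 3 syllables.
Between /o/ (V1) and /e/ (V2): /j/ is a single consonant, so it becomes the next onset.
Between /e/ (V2) and /e/ (V3): /mn/ splits as /m/ + /n/ (/n/ is the longest suffix that is a licit onset).
Syllabification: vjo.jem.ne.
Syllable 3 is /ne/; it ends in its nucleus with no coda, so it is open.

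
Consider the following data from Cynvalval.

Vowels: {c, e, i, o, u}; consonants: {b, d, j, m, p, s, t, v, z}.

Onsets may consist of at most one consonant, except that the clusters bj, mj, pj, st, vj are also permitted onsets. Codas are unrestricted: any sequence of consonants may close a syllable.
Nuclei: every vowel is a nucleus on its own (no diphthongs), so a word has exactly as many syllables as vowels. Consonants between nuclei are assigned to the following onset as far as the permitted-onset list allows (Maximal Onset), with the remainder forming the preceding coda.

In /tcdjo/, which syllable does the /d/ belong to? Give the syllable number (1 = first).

The vowels are c, o — 2 nuclei, so 2 syllables.
Between /c/ (V1) and /o/ (V2): /dj/ — longest licit onset from the right is /j/, leaving /d/ as coda.
Syllabification: tcd.jo.
The /d/ is in the coda of syllable 1 (/tcd/).

1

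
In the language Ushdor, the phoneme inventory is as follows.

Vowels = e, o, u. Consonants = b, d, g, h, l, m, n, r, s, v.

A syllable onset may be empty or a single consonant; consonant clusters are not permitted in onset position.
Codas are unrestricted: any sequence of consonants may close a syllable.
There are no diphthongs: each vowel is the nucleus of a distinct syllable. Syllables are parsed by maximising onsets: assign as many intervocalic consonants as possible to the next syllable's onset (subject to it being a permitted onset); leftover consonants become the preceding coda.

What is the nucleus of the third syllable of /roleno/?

Nuclei (vowels): o, e, o → 3 syllables.
The third nucleus (vowel 3 from the left) is /o/.

o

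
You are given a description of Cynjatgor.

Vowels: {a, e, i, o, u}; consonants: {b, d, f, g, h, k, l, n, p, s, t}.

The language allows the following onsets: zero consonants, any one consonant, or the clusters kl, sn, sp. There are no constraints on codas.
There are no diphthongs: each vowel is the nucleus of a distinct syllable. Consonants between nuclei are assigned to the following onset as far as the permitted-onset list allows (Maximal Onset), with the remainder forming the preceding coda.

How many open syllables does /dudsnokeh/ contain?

1

Vowels present: u, o, e; each is a nucleus, giving 3 syllables.
σ1/σ2 boundary: /dsn/ — longest licit onset from the right is /sn/, leaving /d/ as coda.
σ2/σ3 boundary: /k/ is a single consonant, so it becomes the next onset.
Result: dud.sno.keh.
Classifying each syllable: /dud/ (closed), /sno/ (open), /keh/ (closed).
Open syllables: 1.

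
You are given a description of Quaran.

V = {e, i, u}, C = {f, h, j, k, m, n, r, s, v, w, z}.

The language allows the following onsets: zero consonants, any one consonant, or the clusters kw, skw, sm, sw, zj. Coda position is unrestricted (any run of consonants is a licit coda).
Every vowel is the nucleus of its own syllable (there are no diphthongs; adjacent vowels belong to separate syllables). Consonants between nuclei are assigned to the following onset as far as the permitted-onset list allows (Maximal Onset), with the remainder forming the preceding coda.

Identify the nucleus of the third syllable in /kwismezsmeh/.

e

The vowels are i, e, e — 3 nuclei, so 3 syllables.
The third nucleus (vowel 3 from the left) is /e/.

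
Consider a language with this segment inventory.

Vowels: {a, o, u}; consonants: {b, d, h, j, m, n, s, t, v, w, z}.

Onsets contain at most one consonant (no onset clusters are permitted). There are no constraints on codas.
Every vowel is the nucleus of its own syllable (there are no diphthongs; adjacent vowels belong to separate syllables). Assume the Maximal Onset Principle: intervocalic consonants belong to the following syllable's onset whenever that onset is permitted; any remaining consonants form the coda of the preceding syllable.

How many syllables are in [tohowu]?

Nuclei (vowels): o, o, u → 3 syllables.

3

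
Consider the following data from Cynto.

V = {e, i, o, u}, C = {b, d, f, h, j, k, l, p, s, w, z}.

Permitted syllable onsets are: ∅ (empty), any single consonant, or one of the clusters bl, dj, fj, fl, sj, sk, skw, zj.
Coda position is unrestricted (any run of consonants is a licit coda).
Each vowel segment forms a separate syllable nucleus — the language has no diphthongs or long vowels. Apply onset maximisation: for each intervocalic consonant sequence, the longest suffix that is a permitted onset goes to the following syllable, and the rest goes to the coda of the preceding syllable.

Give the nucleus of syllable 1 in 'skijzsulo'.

Nuclei (vowels): i, u, o → 3 syllables.
The first nucleus (vowel 1 from the left) is /i/.

i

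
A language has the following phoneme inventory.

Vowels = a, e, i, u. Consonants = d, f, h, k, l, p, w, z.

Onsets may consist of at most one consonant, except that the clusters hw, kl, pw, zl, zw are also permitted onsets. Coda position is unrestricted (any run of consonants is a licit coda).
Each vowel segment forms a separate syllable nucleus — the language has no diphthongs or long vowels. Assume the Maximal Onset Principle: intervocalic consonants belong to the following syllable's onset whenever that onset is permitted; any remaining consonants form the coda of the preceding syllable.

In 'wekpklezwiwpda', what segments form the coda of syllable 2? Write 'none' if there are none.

Vowels present: e, e, i, a; each is a nucleus, giving 4 syllables.
V1 /e/ – V2 /e/: /kpkl/; trying suffixes from longest down, /kl/ is the first permitted one, so coda /kp/ | onset /kl/.
V2 /e/ – V3 /i/: /zw/ is a licit onset in full, so it all attaches to the next syllable.
V3 /i/ – V4 /a/: /wpd/ — longest licit onset from the right is /d/, leaving /wp/ as coda.
Syllabification: wekp.kle.zwiwp.da.
Syllable 2 is /kle/: onset /kl/, nucleus /e/, coda ∅.

none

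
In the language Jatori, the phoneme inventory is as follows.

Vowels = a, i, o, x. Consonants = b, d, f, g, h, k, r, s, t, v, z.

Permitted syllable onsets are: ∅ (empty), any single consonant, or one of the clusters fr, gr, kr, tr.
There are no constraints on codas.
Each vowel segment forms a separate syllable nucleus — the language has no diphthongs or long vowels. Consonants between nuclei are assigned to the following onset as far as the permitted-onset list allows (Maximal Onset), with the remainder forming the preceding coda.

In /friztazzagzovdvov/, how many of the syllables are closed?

5

The vowels are i, a, a, o, o — 5 nuclei, so 5 syllables.
V1 /i/ – V2 /a/: /zt/ — longest licit onset from the right is /t/, leaving /z/ as coda.
V2 /a/ – V3 /a/: /zz/ splits as /z/ + /z/ (/z/ is the longest suffix that is a licit onset).
V3 /a/ – V4 /o/: cluster /gz/ — the longest permitted-onset suffix is /z/; onset = /z/, preceding coda = /g/.
V4 /o/ – V5 /o/: /vdv/ — longest licit onset from the right is /v/, leaving /vd/ as coda.
Putting it together: friz.taz.zag.zovd.vov.
Classifying each syllable: /friz/ (closed), /taz/ (closed), /zag/ (closed), /zovd/ (closed), /vov/ (closed).
Closed syllables: 5.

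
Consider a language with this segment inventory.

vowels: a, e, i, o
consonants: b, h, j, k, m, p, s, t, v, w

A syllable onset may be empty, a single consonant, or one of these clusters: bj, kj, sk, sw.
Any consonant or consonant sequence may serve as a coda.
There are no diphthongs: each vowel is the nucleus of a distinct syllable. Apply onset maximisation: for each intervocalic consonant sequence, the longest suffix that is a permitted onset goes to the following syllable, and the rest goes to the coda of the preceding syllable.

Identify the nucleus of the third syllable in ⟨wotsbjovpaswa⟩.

Vowels present: o, o, a, a; each is a nucleus, giving 4 syllables.
The third nucleus (vowel 3 from the left) is /a/.

a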